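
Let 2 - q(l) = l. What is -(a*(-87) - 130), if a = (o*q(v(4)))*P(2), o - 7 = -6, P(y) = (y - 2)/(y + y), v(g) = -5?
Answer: 130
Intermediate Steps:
P(y) = (-2 + y)/(2*y) (P(y) = (-2 + y)/((2*y)) = (-2 + y)*(1/(2*y)) = (-2 + y)/(2*y))
o = 1 (o = 7 - 6 = 1)
q(l) = 2 - l
a = 0 (a = (1*(2 - 1*(-5)))*((1/2)*(-2 + 2)/2) = (1*(2 + 5))*((1/2)*(1/2)*0) = (1*7)*0 = 7*0 = 0)
-(a*(-87) - 130) = -(0*(-87) - 130) = -(0 - 130) = -1*(-130) = 130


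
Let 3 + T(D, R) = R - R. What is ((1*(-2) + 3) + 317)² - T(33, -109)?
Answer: 101127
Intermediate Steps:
T(D, R) = -3 (T(D, R) = -3 + (R - R) = -3 + 0 = -3)
((1*(-2) + 3) + 317)² - T(33, -109) = ((1*(-2) + 3) + 317)² - 1*(-3) = ((-2 + 3) + 317)² + 3 = (1 + 317)² + 3 = 318² + 3 = 101124 + 3 = 101127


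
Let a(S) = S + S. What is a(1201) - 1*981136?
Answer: -978734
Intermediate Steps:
a(S) = 2*S
a(1201) - 1*981136 = 2*1201 - 1*981136 = 2402 - 981136 = -978734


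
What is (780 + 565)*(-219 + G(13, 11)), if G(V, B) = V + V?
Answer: -259585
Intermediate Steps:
G(V, B) = 2*V
(780 + 565)*(-219 + G(13, 11)) = (780 + 565)*(-219 + 2*13) = 1345*(-219 + 26) = 1345*(-193) = -259585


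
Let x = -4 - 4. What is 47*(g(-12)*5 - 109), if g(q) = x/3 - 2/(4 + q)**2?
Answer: -552673/96 ≈ -5757.0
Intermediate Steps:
x = -8
g(q) = -8/3 - 2/(4 + q)**2
47*(g(-12)*5 - 109) = 47*((-8/3 - 2/(4 - 12)**2)*5 - 109) = 47*((-8/3 - 2/(-8)**2)*5 - 109) = 47*((-8/3 - 2*1/64)*5 - 109) = 47*((-8/3 - 1/32)*5 - 109) = 47*(-259/96*5 - 109) = 47*(-1295/96 - 109) = 47*(-11759/96) = -552673/96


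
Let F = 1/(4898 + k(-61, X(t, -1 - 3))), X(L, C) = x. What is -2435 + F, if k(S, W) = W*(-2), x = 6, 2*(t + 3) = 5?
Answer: -11897409/4886 ≈ -2435.0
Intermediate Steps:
t = -½ (t = -3 + (½)*5 = -3 + 5/2 = -½ ≈ -0.50000)
X(L, C) = 6
k(S, W) = -2*W
F = 1/4886 (F = 1/(4898 - 2*6) = 1/(4898 - 12) = 1/4886 ≈ 0.00020467)
-2435 + F = -2435 + 1/4886 = -11897409/4886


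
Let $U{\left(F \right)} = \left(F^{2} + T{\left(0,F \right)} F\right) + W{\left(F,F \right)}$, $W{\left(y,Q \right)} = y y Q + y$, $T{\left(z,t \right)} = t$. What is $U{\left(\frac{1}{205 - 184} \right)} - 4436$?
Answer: $- \frac{41081312}{9261} \approx -4435.9$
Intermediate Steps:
$W{\left(y,Q \right)} = y + Q y^{2}$ ($W{\left(y,Q \right)} = y^{2} Q + y = Q y^{2} + y = y + Q y^{2}$)
$U{\left(F \right)} = 2 F^{2} + F \left(1 + F^{2}\right)$ ($U{\left(F \right)} = \left(F^{2} + F F\right) + F \left(1 + F F\right) = \left(F^{2} + F^{2}\right) + F \left(1 + F^{2}\right) = 2 F^{2} + F \left(1 + F^{2}\right)$)
$U{\left(\frac{1}{205 - 184} \right)} - 4436 = \frac{1 + \left(\frac{1}{205 - 184}\right)^{2} + \frac{2}{205 - 184}}{205 - 184} - 4436 = \frac{1 + \left(\frac{1}{21}\right)^{2} + \frac{2}{21}}{21} - 4436 = \frac{1 + \left(\frac{1}{21}\right)^{2} + 2 \cdot \frac{1}{21}}{21} - 4436 = \frac{1 + \frac{1}{441} + \frac{2}{21}}{21} - 4436 = \frac{1}{21} \cdot \frac{484}{441} - 4436 = \frac{484}{9261} - 4436 = - \frac{41081312}{9261}$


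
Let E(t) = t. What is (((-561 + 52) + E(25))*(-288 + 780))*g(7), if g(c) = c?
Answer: -1666896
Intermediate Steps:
(((-561 + 52) + E(25))*(-288 + 780))*g(7) = (((-561 + 52) + 25)*(-288 + 780))*7 = ((-509 + 25)*492)*7 = -484*492*7 = -238128*7 = -1666896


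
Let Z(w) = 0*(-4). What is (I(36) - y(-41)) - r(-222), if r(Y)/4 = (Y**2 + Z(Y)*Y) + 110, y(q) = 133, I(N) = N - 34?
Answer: -197707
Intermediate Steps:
I(N) = -34 + N
Z(w) = 0
r(Y) = 440 + 4*Y**2 (r(Y) = 4*((Y**2 + 0*Y) + 110) = 4*((Y**2 + 0) + 110) = 4*(Y**2 + 110) = 4*(110 + Y**2) = 440 + 4*Y**2)
(I(36) - y(-41)) - r(-222) = ((-34 + 36) - 1*133) - (440 + 4*(-222)**2) = (2 - 133) - (440 + 4*49284) = -131 - (440 + 197136) = -131 - 1*197576 = -131 - 197576 = -197707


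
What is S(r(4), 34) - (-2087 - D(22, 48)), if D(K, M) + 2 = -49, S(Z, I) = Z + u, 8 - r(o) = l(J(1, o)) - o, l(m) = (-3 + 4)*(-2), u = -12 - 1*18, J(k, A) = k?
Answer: 2020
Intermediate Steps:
u = -30 (u = -12 - 18 = -30)
l(m) = -2 (l(m) = 1*(-2) = -2)
r(o) = 10 + o (r(o) = 8 - (-2 - o) = 8 + (2 + o) = 10 + o)
S(Z, I) = -30 + Z (S(Z, I) = Z - 30 = -30 + Z)
D(K, M) = -51 (D(K, M) = -2 - 49 = -51)
S(r(4), 34) - (-2087 - D(22, 48)) = (-30 + (10 + 4)) - (-2087 - 1*(-51)) = (-30 + 14) - (-2087 + 51) = -16 - 1*(-2036) = -16 + 2036 = 2020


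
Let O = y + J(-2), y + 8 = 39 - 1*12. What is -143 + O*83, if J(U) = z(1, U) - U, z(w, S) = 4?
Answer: 1932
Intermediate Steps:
y = 19 (y = -8 + (39 - 1*12) = -8 + (39 - 12) = -8 + 27 = 19)
J(U) = 4 - U
O = 25 (O = 19 + (4 - 1*(-2)) = 19 + (4 + 2) = 19 + 6 = 25)
-143 + O*83 = -143 + 25*83 = -143 + 2075 = 1932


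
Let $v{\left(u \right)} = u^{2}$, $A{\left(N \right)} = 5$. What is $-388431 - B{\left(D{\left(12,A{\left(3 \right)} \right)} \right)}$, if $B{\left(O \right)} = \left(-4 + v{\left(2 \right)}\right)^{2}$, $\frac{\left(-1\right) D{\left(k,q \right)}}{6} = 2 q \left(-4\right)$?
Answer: $-388431$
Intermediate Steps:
$D{\left(k,q \right)} = 48 q$ ($D{\left(k,q \right)} = - 6 \cdot 2 q \left(-4\right) = - 6 \left(- 8 q\right) = 48 q$)
$B{\left(O \right)} = 0$ ($B{\left(O \right)} = \left(-4 + 2^{2}\right)^{2} = \left(-4 + 4\right)^{2} = 0^{2} = 0$)
$-388431 - B{\left(D{\left(12,A{\left(3 \right)} \right)} \right)} = -388431 - 0 = -388431 + 0 = -388431$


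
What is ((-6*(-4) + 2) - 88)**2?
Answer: 3844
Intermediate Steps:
((-6*(-4) + 2) - 88)**2 = ((24 + 2) - 88)**2 = (26 - 88)**2 = (-62)**2 = 3844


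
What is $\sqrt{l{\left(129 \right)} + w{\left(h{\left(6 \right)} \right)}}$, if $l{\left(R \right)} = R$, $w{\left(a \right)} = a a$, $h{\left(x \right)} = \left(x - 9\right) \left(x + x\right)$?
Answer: $5 \sqrt{57} \approx 37.749$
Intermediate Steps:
$h{\left(x \right)} = 2 x \left(-9 + x\right)$ ($h{\left(x \right)} = \left(x - 9\right) 2 x = \left(-9 + x\right) 2 x = 2 x \left(-9 + x\right)$)
$w{\left(a \right)} = a^{2}$
$\sqrt{l{\left(129 \right)} + w{\left(h{\left(6 \right)} \right)}} = \sqrt{129 + \left(2 \cdot 6 \left(-9 + 6\right)\right)^{2}} = \sqrt{129 + \left(2 \cdot 6 \left(-3\right)\right)^{2}} = \sqrt{129 + \left(-36\right)^{2}} = \sqrt{129 + 1296} = \sqrt{1425} = 5 \sqrt{57}$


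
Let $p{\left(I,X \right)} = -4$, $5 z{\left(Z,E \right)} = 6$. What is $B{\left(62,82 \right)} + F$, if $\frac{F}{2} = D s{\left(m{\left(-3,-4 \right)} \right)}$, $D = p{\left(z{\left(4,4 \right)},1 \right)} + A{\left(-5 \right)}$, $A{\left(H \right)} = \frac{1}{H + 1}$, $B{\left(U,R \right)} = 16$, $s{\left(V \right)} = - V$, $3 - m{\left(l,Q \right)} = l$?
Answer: $67$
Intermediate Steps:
$m{\left(l,Q \right)} = 3 - l$
$z{\left(Z,E \right)} = \frac{6}{5}$ ($z{\left(Z,E \right)} = \frac{1}{5} \cdot 6 = \frac{6}{5}$)
$A{\left(H \right)} = \frac{1}{1 + H}$
$D = - \frac{17}{4}$ ($D = -4 + \frac{1}{1 - 5} = -4 + \frac{1}{-4} = -4 - \frac{1}{4} = - \frac{17}{4} \approx -4.25$)
$F = 51$ ($F = 2 \left(- \frac{17 \left(- (3 - -3)\right)}{4}\right) = 2 \left(- \frac{17 \left(- (3 + 3)\right)}{4}\right) = 2 \left(- \frac{17 \left(\left(-1\right) 6\right)}{4}\right) = 2 \left(\left(- \frac{17}{4}\right) \left(-6\right)\right) = 2 \cdot \frac{51}{2} = 51$)
$B{\left(62,82 \right)} + F = 16 + 51 = 67$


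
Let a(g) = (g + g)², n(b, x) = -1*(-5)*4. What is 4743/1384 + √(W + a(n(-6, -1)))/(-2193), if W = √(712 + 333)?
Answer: 4743/1384 - √(1600 + √1045)/2193 ≈ 3.4086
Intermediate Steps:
n(b, x) = 20 (n(b, x) = 5*4 = 20)
W = √1045 ≈ 32.326
a(g) = 4*g² (a(g) = (2*g)² = 4*g²)
4743/1384 + √(W + a(n(-6, -1)))/(-2193) = 4743/1384 + √(√1045 + 4*20²)/(-2193) = 4743*(1/1384) + √(√1045 + 4*400)*(-1/2193) = 4743/1384 + √(√1045 + 1600)*(-1/2193) = 4743/1384 + √(1600 + √1045)*(-1/2193) = 4743/1384 - √(1600 + √1045)/2193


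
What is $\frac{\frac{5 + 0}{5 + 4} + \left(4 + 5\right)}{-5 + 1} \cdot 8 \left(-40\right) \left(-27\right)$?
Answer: $-20640$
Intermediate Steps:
$\frac{\frac{5 + 0}{5 + 4} + \left(4 + 5\right)}{-5 + 1} \cdot 8 \left(-40\right) \left(-27\right) = \frac{\frac{5}{9} + 9}{-4} \cdot 8 \left(-40\right) \left(-27\right) = \left(5 \cdot \frac{1}{9} + 9\right) \left(- \frac{1}{4}\right) 8 \left(-40\right) \left(-27\right) = \left(\frac{5}{9} + 9\right) \left(- \frac{1}{4}\right) 8 \left(-40\right) \left(-27\right) = \frac{86}{9} \left(- \frac{1}{4}\right) 8 \left(-40\right) \left(-27\right) = \left(- \frac{43}{18}\right) 8 \left(-40\right) \left(-27\right) = \left(- \frac{172}{9}\right) \left(-40\right) \left(-27\right) = \frac{6880}{9} \left(-27\right) = -20640$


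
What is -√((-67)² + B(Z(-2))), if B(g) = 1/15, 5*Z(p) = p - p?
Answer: -2*√252510/15 ≈ -67.000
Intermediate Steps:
Z(p) = 0 (Z(p) = (p - p)/5 = (⅕)*0 = 0)
B(g) = 1/15
-√((-67)² + B(Z(-2))) = -√((-67)² + 1/15) = -√(4489 + 1/15) = -√(67336/15) = -2*√252510/15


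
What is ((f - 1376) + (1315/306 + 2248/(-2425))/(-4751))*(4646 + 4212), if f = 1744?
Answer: 5746069328246177/1762739775 ≈ 3.2597e+6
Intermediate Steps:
((f - 1376) + (1315/306 + 2248/(-2425))/(-4751))*(4646 + 4212) = ((1744 - 1376) + (1315/306 + 2248/(-2425))/(-4751))*(4646 + 4212) = (368 + (1315*(1/306) + 2248*(-1/2425))*(-1/4751))*8858 = (368 + (1315/306 - 2248/2425)*(-1/4751))*8858 = (368 + (2500987/742050)*(-1/4751))*8858 = (368 - 2500987/3525479550)*8858 = (1297373973413/3525479550)*8858 = 5746069328246177/1762739775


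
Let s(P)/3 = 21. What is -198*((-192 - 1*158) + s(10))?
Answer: 56826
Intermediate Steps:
s(P) = 63 (s(P) = 3*21 = 63)
-198*((-192 - 1*158) + s(10)) = -198*((-192 - 1*158) + 63) = -198*((-192 - 158) + 63) = -198*(-350 + 63) = -198*(-287) = 56826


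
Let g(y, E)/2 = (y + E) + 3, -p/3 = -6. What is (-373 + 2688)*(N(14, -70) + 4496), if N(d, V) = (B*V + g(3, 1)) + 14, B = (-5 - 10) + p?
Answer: 9986910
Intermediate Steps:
p = 18 (p = -3*(-6) = 18)
g(y, E) = 6 + 2*E + 2*y (g(y, E) = 2*((y + E) + 3) = 2*((E + y) + 3) = 2*(3 + E + y) = 6 + 2*E + 2*y)
B = 3 (B = (-5 - 10) + 18 = -15 + 18 = 3)
N(d, V) = 28 + 3*V (N(d, V) = (3*V + (6 + 2*1 + 2*3)) + 14 = (3*V + (6 + 2 + 6)) + 14 = (3*V + 14) + 14 = (14 + 3*V) + 14 = 28 + 3*V)
(-373 + 2688)*(N(14, -70) + 4496) = (-373 + 2688)*((28 + 3*(-70)) + 4496) = 2315*((28 - 210) + 4496) = 2315*(-182 + 4496) = 2315*4314 = 9986910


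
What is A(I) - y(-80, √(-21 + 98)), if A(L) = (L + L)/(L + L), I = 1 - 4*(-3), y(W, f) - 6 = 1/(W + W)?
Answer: -799/160 ≈ -4.9938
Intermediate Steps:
y(W, f) = 6 + 1/(2*W) (y(W, f) = 6 + 1/(W + W) = 6 + 1/(2*W))
I = 13 (I = 1 + 12 = 13)
A(L) = 1 (A(L) = (2*L)/((2*L)) = (2*L)*(1/(2*L)) = 1)
A(I) - y(-80, √(-21 + 98)) = 1 - (6 + (½)/(-80)) = 1 - (6 + (½)*(-1/80)) = 1 - (6 - 1/160) = 1 - 1*959/160 = 1 - 959/160 = -799/160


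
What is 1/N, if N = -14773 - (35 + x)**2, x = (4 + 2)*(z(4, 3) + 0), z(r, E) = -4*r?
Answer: -1/18494 ≈ -5.4072e-5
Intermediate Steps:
x = -96 (x = (4 + 2)*(-4*4 + 0) = 6*(-16 + 0) = 6*(-16) = -96)
N = -18494 (N = -14773 - (35 - 96)**2 = -14773 - 1*(-61)**2 = -14773 - 1*3721 = -14773 - 3721 = -18494)
1/N = 1/(-18494) = -1/18494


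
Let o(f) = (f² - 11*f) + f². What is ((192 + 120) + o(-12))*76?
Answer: 55632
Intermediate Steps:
o(f) = -11*f + 2*f²
((192 + 120) + o(-12))*76 = ((192 + 120) - 12*(-11 + 2*(-12)))*76 = (312 - 12*(-11 - 24))*76 = (312 - 12*(-35))*76 = (312 + 420)*76 = 732*76 = 55632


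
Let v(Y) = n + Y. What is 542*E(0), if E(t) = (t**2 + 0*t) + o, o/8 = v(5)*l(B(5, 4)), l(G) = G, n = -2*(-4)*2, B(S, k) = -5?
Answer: -455280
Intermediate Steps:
n = 16 (n = 8*2 = 16)
v(Y) = 16 + Y
o = -840 (o = 8*((16 + 5)*(-5)) = 8*(21*(-5)) = 8*(-105) = -840)
E(t) = -840 + t**2 (E(t) = (t**2 + 0*t) - 840 = (t**2 + 0) - 840 = t**2 - 840 = -840 + t**2)
542*E(0) = 542*(-840 + 0**2) = 542*(-840 + 0) = 542*(-840) = -455280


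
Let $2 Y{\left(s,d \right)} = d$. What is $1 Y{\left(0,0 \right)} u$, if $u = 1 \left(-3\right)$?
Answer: $0$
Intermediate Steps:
$u = -3$
$Y{\left(s,d \right)} = \frac{d}{2}$
$1 Y{\left(0,0 \right)} u = 1 \cdot \frac{1}{2} \cdot 0 \left(-3\right) = 1 \cdot 0 \left(-3\right) = 0 \left(-3\right) = 0$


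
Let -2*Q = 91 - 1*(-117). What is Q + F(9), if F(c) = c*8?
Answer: -32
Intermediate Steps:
F(c) = 8*c
Q = -104 (Q = -(91 - 1*(-117))/2 = -(91 + 117)/2 = -1/2*208 = -104)
Q + F(9) = -104 + 8*9 = -104 + 72 = -32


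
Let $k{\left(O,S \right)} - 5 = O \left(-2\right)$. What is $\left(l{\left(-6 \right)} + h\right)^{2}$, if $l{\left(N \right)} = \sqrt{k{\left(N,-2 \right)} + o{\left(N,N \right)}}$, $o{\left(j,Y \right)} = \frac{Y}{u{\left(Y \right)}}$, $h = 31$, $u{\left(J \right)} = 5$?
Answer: $\frac{\left(155 + \sqrt{395}\right)^{2}}{25} \approx 1223.2$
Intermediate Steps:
$k{\left(O,S \right)} = 5 - 2 O$ ($k{\left(O,S \right)} = 5 + O \left(-2\right) = 5 - 2 O$)
$o{\left(j,Y \right)} = \frac{Y}{5}$
$l{\left(N \right)} = \sqrt{5 - \frac{9 N}{5}}$ ($l{\left(N \right)} = \sqrt{\left(5 - 2 N\right) + \frac{N}{5}} = \sqrt{5 - \frac{9 N}{5}}$)
$\left(l{\left(-6 \right)} + h\right)^{2} = \left(\frac{\sqrt{125 - -270}}{5} + 31\right)^{2} = \left(\frac{\sqrt{125 + 270}}{5} + 31\right)^{2} = \left(\frac{\sqrt{395}}{5} + 31\right)^{2} = \left(31 + \frac{\sqrt{395}}{5}\right)^{2}$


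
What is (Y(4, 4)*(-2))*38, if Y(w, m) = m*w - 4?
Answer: -912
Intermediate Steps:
Y(w, m) = -4 + m*w
(Y(4, 4)*(-2))*38 = ((-4 + 4*4)*(-2))*38 = ((-4 + 16)*(-2))*38 = (12*(-2))*38 = -24*38 = -912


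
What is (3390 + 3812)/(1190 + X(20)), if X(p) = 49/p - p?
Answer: 144040/23449 ≈ 6.1427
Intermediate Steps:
X(p) = -p + 49/p
(3390 + 3812)/(1190 + X(20)) = (3390 + 3812)/(1190 + (-1*20 + 49/20)) = 7202/(1190 + (-20 + 49*(1/20))) = 7202/(1190 + (-20 + 49/20)) = 7202/(1190 - 351/20) = 7202/(23449/20) = 7202*(20/23449) = 144040/23449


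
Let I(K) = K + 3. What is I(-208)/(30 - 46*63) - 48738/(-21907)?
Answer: 144271519/62829276 ≈ 2.2962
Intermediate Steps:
I(K) = 3 + K
I(-208)/(30 - 46*63) - 48738/(-21907) = (3 - 208)/(30 - 46*63) - 48738/(-21907) = -205/(30 - 2898) - 48738*(-1/21907) = -205/(-2868) + 48738/21907 = -205*(-1/2868) + 48738/21907 = 205/2868 + 48738/21907 = 144271519/62829276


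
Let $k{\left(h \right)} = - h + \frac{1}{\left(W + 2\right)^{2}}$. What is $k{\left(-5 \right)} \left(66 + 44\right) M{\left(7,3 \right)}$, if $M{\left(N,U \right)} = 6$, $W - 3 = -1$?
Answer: $\frac{13365}{4} \approx 3341.3$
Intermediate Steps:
$W = 2$ ($W = 3 - 1 = 2$)
$k{\left(h \right)} = \frac{1}{16} - h$ ($k{\left(h \right)} = - h + \frac{1}{\left(2 + 2\right)^{2}} = - h + \frac{1}{4^{2}} = - h + \frac{1}{16} = \frac{1}{16} - h$)
$k{\left(-5 \right)} \left(66 + 44\right) M{\left(7,3 \right)} = \left(\frac{1}{16} - -5\right) \left(66 + 44\right) 6 = \left(\frac{1}{16} + 5\right) 110 \cdot 6 = \frac{81}{16} \cdot 660 = \frac{13365}{4}$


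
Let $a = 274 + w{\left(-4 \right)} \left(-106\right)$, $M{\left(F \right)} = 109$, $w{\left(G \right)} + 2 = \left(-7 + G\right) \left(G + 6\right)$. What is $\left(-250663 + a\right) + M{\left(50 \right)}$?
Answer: $-247736$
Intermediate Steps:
$w{\left(G \right)} = -2 + \left(-7 + G\right) \left(6 + G\right)$ ($w{\left(G \right)} = -2 + \left(-7 + G\right) \left(G + 6\right) = -2 + \left(-7 + G\right) \left(6 + G\right)$)
$a = 2818$ ($a = 274 + \left(-44 + \left(-4\right)^{2} - -4\right) \left(-106\right) = 274 + \left(-44 + 16 + 4\right) \left(-106\right) = 274 - -2544 = 274 + 2544 = 2818$)
$\left(-250663 + a\right) + M{\left(50 \right)} = \left(-250663 + 2818\right) + 109 = -247845 + 109 = -247736$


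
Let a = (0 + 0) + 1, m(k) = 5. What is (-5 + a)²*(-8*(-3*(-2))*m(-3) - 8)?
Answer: -3968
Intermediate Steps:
a = 1 (a = 0 + 1 = 1)
(-5 + a)²*(-8*(-3*(-2))*m(-3) - 8) = (-5 + 1)²*(-8*(-3*(-2))*5 - 8) = (-4)²*(-48*5 - 8) = 16*(-8*30 - 8) = 16*(-240 - 8) = 16*(-248) = -3968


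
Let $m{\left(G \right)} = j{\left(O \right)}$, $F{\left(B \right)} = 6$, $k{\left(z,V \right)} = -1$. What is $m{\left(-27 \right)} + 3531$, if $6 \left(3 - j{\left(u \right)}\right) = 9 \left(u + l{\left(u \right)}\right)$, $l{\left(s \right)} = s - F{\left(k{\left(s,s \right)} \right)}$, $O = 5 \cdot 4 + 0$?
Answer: $3483$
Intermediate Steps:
$O = 20$ ($O = 20 + 0 = 20$)
$l{\left(s \right)} = -6 + s$ ($l{\left(s \right)} = s - 6 = -6 + s$)
$j{\left(u \right)} = 12 - 3 u$ ($j{\left(u \right)} = 3 - \frac{9 \left(u + \left(-6 + u\right)\right)}{6} = 3 - \frac{9 \left(-6 + 2 u\right)}{6} = 3 - \frac{-54 + 18 u}{6} = 3 - \left(-9 + 3 u\right) = 12 - 3 u$)
$m{\left(G \right)} = -48$ ($m{\left(G \right)} = 12 - 60 = -48$)
$m{\left(-27 \right)} + 3531 = -48 + 3531 = 3483$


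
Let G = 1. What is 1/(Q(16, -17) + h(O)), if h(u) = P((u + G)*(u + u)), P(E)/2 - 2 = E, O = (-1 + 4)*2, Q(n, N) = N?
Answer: 1/155 ≈ 0.0064516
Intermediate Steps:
O = 6 (O = 3*2 = 6)
P(E) = 4 + 2*E
h(u) = 4 + 4*u*(1 + u) (h(u) = 4 + 2*((u + 1)*(u + u)) = 4 + 2*((1 + u)*(2*u)) = 4 + 2*(2*u*(1 + u)) = 4 + 4*u*(1 + u))
1/(Q(16, -17) + h(O)) = 1/(-17 + (4 + 4*6*(1 + 6))) = 1/(-17 + (4 + 4*6*7)) = 1/(-17 + (4 + 168)) = 1/(-17 + 172) = 1/155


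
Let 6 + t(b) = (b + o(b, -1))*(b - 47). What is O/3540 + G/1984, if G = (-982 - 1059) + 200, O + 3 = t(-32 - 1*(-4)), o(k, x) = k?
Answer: 149817/585280 ≈ 0.25597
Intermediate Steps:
t(b) = -6 + 2*b*(-47 + b) (t(b) = -6 + (b + b)*(b - 47) = -6 + (2*b)*(-47 + b) = -6 + 2*b*(-47 + b))
O = 4191 (O = -3 + (-6 - 94*(-32 - 1*(-4)) + 2*(-32 - 1*(-4))**2) = -3 + (-6 - 94*(-32 + 4) + 2*(-32 + 4)**2) = -3 + (-6 - 94*(-28) + 2*(-28)**2) = -3 + (-6 + 2632 + 2*784) = -3 + (-6 + 2632 + 1568) = -3 + 4194 = 4191)
G = -1841 (G = -2041 + 200 = -1841)
O/3540 + G/1984 = 4191/3540 - 1841/1984 = 4191*(1/3540) - 1841*1/1984 = 1397/1180 - 1841/1984 = 149817/585280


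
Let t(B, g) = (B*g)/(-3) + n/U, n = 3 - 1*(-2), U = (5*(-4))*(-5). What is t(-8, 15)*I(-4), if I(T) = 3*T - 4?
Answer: -3204/5 ≈ -640.80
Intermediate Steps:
U = 100 (U = -20*(-5) = 100)
n = 5 (n = 3 + 2 = 5)
I(T) = -4 + 3*T
t(B, g) = 1/20 - B*g/3 (t(B, g) = (B*g)/(-3) + 5/100 = (B*g)*(-⅓) + 5*(1/100) = -B*g/3 + 1/20 = 1/20 - B*g/3)
t(-8, 15)*I(-4) = (1/20 - ⅓*(-8)*15)*(-4 + 3*(-4)) = (1/20 + 40)*(-4 - 12) = (801/20)*(-16) = -3204/5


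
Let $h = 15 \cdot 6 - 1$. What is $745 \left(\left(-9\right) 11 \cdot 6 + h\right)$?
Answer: $-376225$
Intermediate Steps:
$h = 89$ ($h = 90 - 1 = 89$)
$745 \left(\left(-9\right) 11 \cdot 6 + h\right) = 745 \left(\left(-9\right) 11 \cdot 6 + 89\right) = 745 \left(\left(-99\right) 6 + 89\right) = 745 \left(-594 + 89\right) = 745 \left(-505\right) = -376225$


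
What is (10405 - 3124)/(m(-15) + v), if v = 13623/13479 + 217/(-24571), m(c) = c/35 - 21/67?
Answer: 41887130985763/1494886014 ≈ 28020.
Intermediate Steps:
m(c) = -21/67 + c/35 (m(c) = c*(1/35) - 21*1/67 = c/35 - 21/67 = -21/67 + c/35)
v = 110601930/110397503 (v = 13623*(1/13479) + 217*(-1/24571) = 4541/4493 - 217/24571 = 110601930/110397503 ≈ 1.0019)
(10405 - 3124)/(m(-15) + v) = (10405 - 3124)/((-21/67 + (1/35)*(-15)) + 110601930/110397503) = 7281/((-21/67 - 3/7) + 110601930/110397503) = 7281/(-348/469 + 110601930/110397503) = 7281/(13453974126/51776428907) = 7281*(51776428907/13453974126) = 41887130985763/1494886014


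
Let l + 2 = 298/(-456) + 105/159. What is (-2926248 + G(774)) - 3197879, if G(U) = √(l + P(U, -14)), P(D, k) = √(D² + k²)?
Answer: -6124127 + √(-72760785 + 73011528*√149818)/6042 ≈ -6.1241e+6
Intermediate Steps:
l = -24085/12084 (l = -2 + (298/(-456) + 105/159) = -2 + (298*(-1/456) + 105*(1/159)) = -2 + (-149/228 + 35/53) = -2 + 83/12084 = -24085/12084 ≈ -1.9931)
G(U) = √(-24085/12084 + √(196 + U²)) (G(U) = √(-24085/12084 + √(U² + (-14)²)) = √(-24085/12084 + √(U² + 196)) = √(-24085/12084 + √(196 + U²)))
(-2926248 + G(774)) - 3197879 = (-2926248 + √(-72760785 + 36505764*√(196 + 774²))/6042) - 3197879 = (-2926248 + √(-72760785 + 36505764*√(196 + 599076))/6042) - 3197879 = (-2926248 + √(-72760785 + 36505764*√599272)/6042) - 3197879 = (-2926248 + √(-72760785 + 36505764*(2*√149818))/6042) - 3197879 = (-2926248 + √(-72760785 + 73011528*√149818)/6042) - 3197879 = -6124127 + √(-72760785 + 73011528*√149818)/6042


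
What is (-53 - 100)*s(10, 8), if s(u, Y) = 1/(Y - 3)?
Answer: -153/5 ≈ -30.600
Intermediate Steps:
s(u, Y) = 1/(-3 + Y)
(-53 - 100)*s(10, 8) = (-53 - 100)/(-3 + 8) = -153/5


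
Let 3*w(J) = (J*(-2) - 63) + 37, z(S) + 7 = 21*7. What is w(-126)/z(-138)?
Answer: 113/210 ≈ 0.53810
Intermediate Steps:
z(S) = 140 (z(S) = -7 + 21*7 = -7 + 147 = 140)
w(J) = -26/3 - 2*J/3 (w(J) = ((J*(-2) - 63) + 37)/3 = ((-2*J - 63) + 37)/3 = ((-63 - 2*J) + 37)/3 = (-26 - 2*J)/3 = -26/3 - 2*J/3)
w(-126)/z(-138) = (-26/3 - ⅔*(-126))/140 = (-26/3 + 84)*(1/140) = (226/3)*(1/140) = 113/210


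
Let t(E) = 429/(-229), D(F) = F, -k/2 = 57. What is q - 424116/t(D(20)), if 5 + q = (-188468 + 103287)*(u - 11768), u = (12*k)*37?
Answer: 69084052595/13 ≈ 5.3142e+9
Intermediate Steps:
k = -114 (k = -2*57 = -114)
t(E) = -429/229 (t(E) = 429*(-1/229) = -429/229)
u = -50616 (u = (12*(-114))*37 = -1368*37 = -50616)
q = 5313931499 (q = -5 + (-188468 + 103287)*(-50616 - 11768) = -5 - 85181*(-62384) = -5 + 5313931504 = 5313931499)
q - 424116/t(D(20)) = 5313931499 - 424116/(-429/229) = 5313931499 - 424116*(-229/429) = 5313931499 + 2943108/13 = 69084052595/13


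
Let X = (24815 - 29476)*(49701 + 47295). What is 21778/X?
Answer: -10889/226049178 ≈ -4.8171e-5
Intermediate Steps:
X = -452098356 (X = -4661*96996 = -452098356)
21778/X = 21778/(-452098356) = 21778*(-1/452098356) = -10889/226049178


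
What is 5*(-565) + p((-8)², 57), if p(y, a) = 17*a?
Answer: -1856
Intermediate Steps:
5*(-565) + p((-8)², 57) = 5*(-565) + 17*57 = -2825 + 969 = -1856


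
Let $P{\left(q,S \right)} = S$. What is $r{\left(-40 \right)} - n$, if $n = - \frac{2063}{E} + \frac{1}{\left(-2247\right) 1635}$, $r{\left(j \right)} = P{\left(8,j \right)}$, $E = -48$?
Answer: $- \frac{4877641529}{58781520} \approx -82.979$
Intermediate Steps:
$r{\left(j \right)} = j$
$n = \frac{2526380729}{58781520}$ ($n = - \frac{2063}{-48} + \frac{1}{\left(-2247\right) 1635} = \left(-2063\right) \left(- \frac{1}{48}\right) - \frac{1}{3673845} = \frac{2063}{48} - \frac{1}{3673845} = \frac{2526380729}{58781520} \approx 42.979$)
$r{\left(-40 \right)} - n = -40 - \frac{2526380729}{58781520} = - \frac{4877641529}{58781520}$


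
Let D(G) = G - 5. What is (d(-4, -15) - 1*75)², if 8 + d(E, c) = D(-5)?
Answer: 8649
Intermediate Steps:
D(G) = -5 + G
d(E, c) = -18 (d(E, c) = -8 + (-5 - 5) = -8 - 10 = -18)
(d(-4, -15) - 1*75)² = (-18 - 1*75)² = (-18 - 75)² = (-93)² = 8649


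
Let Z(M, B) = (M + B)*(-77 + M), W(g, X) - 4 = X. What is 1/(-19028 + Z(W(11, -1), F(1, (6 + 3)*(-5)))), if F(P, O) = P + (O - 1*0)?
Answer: -1/15994 ≈ -6.2523e-5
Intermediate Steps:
W(g, X) = 4 + X
F(P, O) = O + P (F(P, O) = P + (O + 0) = P + O = O + P)
Z(M, B) = (-77 + M)*(B + M) (Z(M, B) = (B + M)*(-77 + M) = (-77 + M)*(B + M))
1/(-19028 + Z(W(11, -1), F(1, (6 + 3)*(-5)))) = 1/(-19028 + ((4 - 1)**2 - 77*((6 + 3)*(-5) + 1) - 77*(4 - 1) + ((6 + 3)*(-5) + 1)*(4 - 1))) = 1/(-19028 + (3**2 - 77*(9*(-5) + 1) - 77*3 + (9*(-5) + 1)*3)) = 1/(-19028 + (9 - 77*(-45 + 1) - 231 + (-45 + 1)*3)) = 1/(-19028 + (9 - 77*(-44) - 231 - 44*3)) = 1/(-19028 + (9 + 3388 - 231 - 132)) = 1/(-19028 + 3034) = 1/(-15994) = -1/15994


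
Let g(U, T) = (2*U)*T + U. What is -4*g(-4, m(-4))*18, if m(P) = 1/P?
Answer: 144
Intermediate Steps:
g(U, T) = U + 2*T*U (g(U, T) = 2*T*U + U = U + 2*T*U)
-4*g(-4, m(-4))*18 = -(-16)*(1 + 2/(-4))*18 = -(-16)*(1 + 2*(-¼))*18 = -(-16)*(1 - ½)*18 = -(-16)/2*18 = -4*(-2)*18 = 8*18 = 144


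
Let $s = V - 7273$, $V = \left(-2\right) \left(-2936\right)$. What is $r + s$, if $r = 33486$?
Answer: $32085$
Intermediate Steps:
$V = 5872$
$s = -1401$ ($s = 5872 - 7273 = -1401$)
$r + s = 33486 - 1401 = 32085$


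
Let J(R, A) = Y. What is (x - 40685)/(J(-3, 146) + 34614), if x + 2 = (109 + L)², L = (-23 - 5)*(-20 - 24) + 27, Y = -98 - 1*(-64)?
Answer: 1830737/34580 ≈ 52.942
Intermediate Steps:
Y = -34 (Y = -98 + 64 = -34)
J(R, A) = -34
L = 1259 (L = -28*(-44) + 27 = 1232 + 27 = 1259)
x = 1871422 (x = -2 + (109 + 1259)² = -2 + 1368² = -2 + 1871424 = 1871422)
(x - 40685)/(J(-3, 146) + 34614) = (1871422 - 40685)/(-34 + 34614) = 1830737/34580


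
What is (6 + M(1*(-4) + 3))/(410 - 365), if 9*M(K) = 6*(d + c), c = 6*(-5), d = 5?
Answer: -32/135 ≈ -0.23704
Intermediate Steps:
c = -30
M(K) = -50/3 (M(K) = (6*(5 - 30))/9 = (6*(-25))/9 = (⅑)*(-150) = -50/3)
(6 + M(1*(-4) + 3))/(410 - 365) = (6 - 50/3)/(410 - 365) = -32/3/45 = -32/3*1/45 = -32/135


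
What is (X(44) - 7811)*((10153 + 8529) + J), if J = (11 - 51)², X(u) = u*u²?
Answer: 1569279186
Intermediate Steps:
X(u) = u³
J = 1600 (J = (-40)² = 1600)
(X(44) - 7811)*((10153 + 8529) + J) = (44³ - 7811)*((10153 + 8529) + 1600) = (85184 - 7811)*(18682 + 1600) = 77373*20282 = 1569279186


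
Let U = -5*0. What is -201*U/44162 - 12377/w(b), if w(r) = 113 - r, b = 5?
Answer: -12377/108 ≈ -114.60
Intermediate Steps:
U = 0
-201*U/44162 - 12377/w(b) = -201*0/44162 - 12377/(113 - 1*5) = 0*(1/44162) - 12377/(113 - 5) = 0 - 12377/108 = -12377/108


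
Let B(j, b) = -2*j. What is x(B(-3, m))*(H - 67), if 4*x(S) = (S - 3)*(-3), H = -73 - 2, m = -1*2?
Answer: 639/2 ≈ 319.50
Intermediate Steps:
m = -2
H = -75
x(S) = 9/4 - 3*S/4 (x(S) = ((S - 3)*(-3))/4 = ((-3 + S)*(-3))/4 = (9 - 3*S)/4 = 9/4 - 3*S/4)
x(B(-3, m))*(H - 67) = (9/4 - (-3)*(-3)/2)*(-75 - 67) = (9/4 - ¾*6)*(-142) = (9/4 - 9/2)*(-142) = -9/4*(-142) = 639/2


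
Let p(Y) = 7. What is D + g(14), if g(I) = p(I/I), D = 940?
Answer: 947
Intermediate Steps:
g(I) = 7
D + g(14) = 940 + 7 = 947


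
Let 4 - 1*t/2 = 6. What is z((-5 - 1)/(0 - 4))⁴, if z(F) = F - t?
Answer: 14641/16 ≈ 915.06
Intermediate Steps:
t = -4 (t = 8 - 2*6 = 8 - 12 = -4)
z(F) = 4 + F (z(F) = F - 1*(-4) = F + 4 = 4 + F)
z((-5 - 1)/(0 - 4))⁴ = (4 + (-5 - 1)/(0 - 4))⁴ = (4 - 6/(-4))⁴ = (4 - 6*(-¼))⁴ = (4 + 3/2)⁴ = (11/2)⁴ = 14641/16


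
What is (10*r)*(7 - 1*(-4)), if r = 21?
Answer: 2310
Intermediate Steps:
(10*r)*(7 - 1*(-4)) = (10*21)*(7 - 1*(-4)) = 210*(7 + 4) = 210*11 = 2310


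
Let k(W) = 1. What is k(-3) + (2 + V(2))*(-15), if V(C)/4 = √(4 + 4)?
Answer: -29 - 120*√2 ≈ -198.71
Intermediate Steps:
V(C) = 8*√2 (V(C) = 4*√(4 + 4) = 4*√8 = 4*(2*√2) = 8*√2)
k(-3) + (2 + V(2))*(-15) = 1 + (2 + 8*√2)*(-15) = 1 + (-30 - 120*√2) = -29 - 120*√2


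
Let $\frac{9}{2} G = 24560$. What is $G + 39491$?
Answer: $\frac{404539}{9} \approx 44949.0$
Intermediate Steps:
$G = \frac{49120}{9}$ ($G = \frac{2}{9} \cdot 24560 = \frac{49120}{9} \approx 5457.8$)
$G + 39491 = \frac{49120}{9} + 39491 = \frac{404539}{9}$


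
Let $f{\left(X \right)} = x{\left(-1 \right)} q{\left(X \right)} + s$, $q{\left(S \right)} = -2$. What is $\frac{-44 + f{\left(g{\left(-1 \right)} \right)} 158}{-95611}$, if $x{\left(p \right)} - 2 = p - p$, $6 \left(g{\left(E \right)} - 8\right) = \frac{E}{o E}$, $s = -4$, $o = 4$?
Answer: $\frac{1308}{95611} \approx 0.01368$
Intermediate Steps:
$g{\left(E \right)} = \frac{193}{24}$ ($g{\left(E \right)} = 8 + \frac{E \frac{1}{4 E}}{6} = 8 + \frac{1}{6} \cdot \frac{1}{4} = 8 + \frac{1}{24} = \frac{193}{24}$)
$x{\left(p \right)} = 2$ ($x{\left(p \right)} = 2 + \left(p - p\right) = 2 + 0 = 2$)
$f{\left(X \right)} = -8$ ($f{\left(X \right)} = 2 \left(-2\right) - 4 = -4 - 4 = -8$)
$\frac{-44 + f{\left(g{\left(-1 \right)} \right)} 158}{-95611} = \frac{-44 - 1264}{-95611} = \left(-44 - 1264\right) \left(- \frac{1}{95611}\right) = \left(-1308\right) \left(- \frac{1}{95611}\right) = \frac{1308}{95611}$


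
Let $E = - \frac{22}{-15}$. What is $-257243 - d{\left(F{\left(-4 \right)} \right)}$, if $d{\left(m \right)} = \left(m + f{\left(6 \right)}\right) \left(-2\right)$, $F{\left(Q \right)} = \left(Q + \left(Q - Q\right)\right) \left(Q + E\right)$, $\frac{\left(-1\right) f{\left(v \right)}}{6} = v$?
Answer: $- \frac{3859421}{15} \approx -2.5729 \cdot 10^{5}$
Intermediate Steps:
$f{\left(v \right)} = - 6 v$
$E = \frac{22}{15}$ ($E = \left(-22\right) \left(- \frac{1}{15}\right) = \frac{22}{15} \approx 1.4667$)
$F{\left(Q \right)} = Q \left(\frac{22}{15} + Q\right)$ ($F{\left(Q \right)} = \left(Q + \left(Q - Q\right)\right) \left(Q + \frac{22}{15}\right) = \left(Q + 0\right) \left(\frac{22}{15} + Q\right) = Q \left(\frac{22}{15} + Q\right)$)
$d{\left(m \right)} = 72 - 2 m$ ($d{\left(m \right)} = \left(m - 36\right) \left(-2\right) = \left(-36 + m\right) \left(-2\right) = 72 - 2 m$)
$-257243 - d{\left(F{\left(-4 \right)} \right)} = -257243 - \left(72 - 2 \cdot \frac{1}{15} \left(-4\right) \left(22 + 15 \left(-4\right)\right)\right) = -257243 - \left(72 - 2 \cdot \frac{1}{15} \left(-4\right) \left(22 - 60\right)\right) = -257243 - \left(72 - 2 \cdot \frac{1}{15} \left(-4\right) \left(-38\right)\right) = -257243 - \left(72 - \frac{304}{15}\right) = -257243 - \frac{776}{15} = - \frac{3859421}{15}$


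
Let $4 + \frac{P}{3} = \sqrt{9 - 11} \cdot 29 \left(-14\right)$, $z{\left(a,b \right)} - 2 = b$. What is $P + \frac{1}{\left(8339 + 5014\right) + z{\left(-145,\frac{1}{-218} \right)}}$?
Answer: $- \frac{34936450}{2911389} - 1218 i \sqrt{2} \approx -12.0 - 1722.5 i$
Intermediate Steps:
$z{\left(a,b \right)} = 2 + b$
$P = -12 - 1218 i \sqrt{2}$ ($P = -12 + 3 \sqrt{9 - 11} \cdot 29 \left(-14\right) = -12 + 3 \sqrt{-2} \cdot 29 \left(-14\right) = -12 + 3 i \sqrt{2} \cdot 29 \left(-14\right) = -12 + 3 \cdot 29 i \sqrt{2} \left(-14\right) = -12 + 3 \left(- 406 i \sqrt{2}\right) = -12 - 1218 i \sqrt{2} \approx -12.0 - 1722.5 i$)
$P + \frac{1}{\left(8339 + 5014\right) + z{\left(-145,\frac{1}{-218} \right)}} = \left(-12 - 1218 i \sqrt{2}\right) + \frac{1}{\left(8339 + 5014\right) + \left(2 + \frac{1}{-218}\right)} = \left(-12 - 1218 i \sqrt{2}\right) + \frac{1}{13353 + \left(2 - \frac{1}{218}\right)} = \left(-12 - 1218 i \sqrt{2}\right) + \frac{1}{13353 + \frac{435}{218}} = \left(-12 - 1218 i \sqrt{2}\right) + \frac{1}{\frac{2911389}{218}} = \left(-12 - 1218 i \sqrt{2}\right) + \frac{218}{2911389} = - \frac{34936450}{2911389} - 1218 i \sqrt{2}$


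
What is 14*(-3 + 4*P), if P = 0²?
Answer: -42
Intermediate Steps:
P = 0
14*(-3 + 4*P) = 14*(-3 + 4*0) = 14*(-3 + 0) = 14*(-3) = -42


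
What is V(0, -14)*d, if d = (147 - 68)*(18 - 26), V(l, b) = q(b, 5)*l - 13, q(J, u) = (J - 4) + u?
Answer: 8216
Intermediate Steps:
q(J, u) = -4 + J + u (q(J, u) = (-4 + J) + u = -4 + J + u)
V(l, b) = -13 + l*(1 + b) (V(l, b) = (-4 + b + 5)*l - 13 = (1 + b)*l - 13 = l*(1 + b) - 13 = -13 + l*(1 + b))
d = -632 (d = 79*(-8) = -632)
V(0, -14)*d = (-13 + 0*(1 - 14))*(-632) = (-13 + 0*(-13))*(-632) = (-13 + 0)*(-632) = -13*(-632) = 8216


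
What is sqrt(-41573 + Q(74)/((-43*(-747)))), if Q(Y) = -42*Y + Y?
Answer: I*sqrt(4765933270823)/10707 ≈ 203.89*I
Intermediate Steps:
Q(Y) = -41*Y
sqrt(-41573 + Q(74)/((-43*(-747)))) = sqrt(-41573 + (-41*74)/((-43*(-747)))) = sqrt(-41573 - 3034/((-1*(-32121)))) = sqrt(-41573 - 3034/32121) = sqrt(-1335369367/32121) = I*sqrt(4765933270823)/10707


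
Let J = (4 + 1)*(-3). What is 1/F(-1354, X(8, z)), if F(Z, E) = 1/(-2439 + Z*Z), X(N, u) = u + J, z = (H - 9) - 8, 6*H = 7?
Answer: 1830877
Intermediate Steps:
H = 7/6 (H = (⅙)*7 = 7/6 ≈ 1.1667)
J = -15 (J = 5*(-3) = -15)
z = -95/6 (z = (7/6 - 9) - 8 = -47/6 - 8 = -95/6 ≈ -15.833)
X(N, u) = -15 + u (X(N, u) = u - 15 = -15 + u)
F(Z, E) = 1/(-2439 + Z²)
1/F(-1354, X(8, z)) = 1/(1/(-2439 + (-1354)²)) = 1/(1/(-2439 + 1833316)) = 1/(1/1830877) = 1830877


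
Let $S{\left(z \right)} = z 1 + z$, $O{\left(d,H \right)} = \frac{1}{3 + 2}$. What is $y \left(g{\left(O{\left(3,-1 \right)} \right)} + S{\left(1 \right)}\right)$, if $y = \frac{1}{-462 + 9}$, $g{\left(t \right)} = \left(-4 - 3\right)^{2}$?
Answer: $- \frac{17}{151} \approx -0.11258$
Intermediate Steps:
$O{\left(d,H \right)} = \frac{1}{5}$
$g{\left(t \right)} = 49$ ($g{\left(t \right)} = \left(-7\right)^{2} = 49$)
$y = - \frac{1}{453}$ ($y = \frac{1}{-453} = - \frac{1}{453} \approx -0.0022075$)
$S{\left(z \right)} = 2 z$ ($S{\left(z \right)} = z + z = 2 z$)
$y \left(g{\left(O{\left(3,-1 \right)} \right)} + S{\left(1 \right)}\right) = - \frac{49 + 2 \cdot 1}{453} = - \frac{49 + 2}{453} = \left(- \frac{1}{453}\right) 51 = - \frac{17}{151}$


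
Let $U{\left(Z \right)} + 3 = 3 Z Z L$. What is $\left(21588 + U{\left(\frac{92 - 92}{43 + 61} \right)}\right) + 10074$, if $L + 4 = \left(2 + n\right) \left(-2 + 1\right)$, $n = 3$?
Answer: $31659$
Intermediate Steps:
$L = -9$ ($L = -4 + \left(2 + 3\right) \left(-2 + 1\right) = -4 + 5 \left(-1\right) = -4 - 5 = -9$)
$U{\left(Z \right)} = -3 - 27 Z^{2}$ ($U{\left(Z \right)} = -3 + 3 Z Z \left(-9\right) = -3 + 3 Z^{2} \left(-9\right) = -3 - 27 Z^{2}$)
$\left(21588 + U{\left(\frac{92 - 92}{43 + 61} \right)}\right) + 10074 = \left(21588 - \left(3 + 27 \left(\frac{92 - 92}{43 + 61}\right)^{2}\right)\right) + 10074 = \left(21588 - \left(3 + 27 \left(\frac{0}{104}\right)^{2}\right)\right) + 10074 = \left(21588 - \left(3 + 27 \left(0 \cdot \frac{1}{104}\right)^{2}\right)\right) + 10074 = \left(21588 - \left(3 + 27 \cdot 0^{2}\right)\right) + 10074 = \left(21588 - 3\right) + 10074 = 21585 + 10074 = 31659$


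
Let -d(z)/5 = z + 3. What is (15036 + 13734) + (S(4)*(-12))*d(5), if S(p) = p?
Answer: 30690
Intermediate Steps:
d(z) = -15 - 5*z (d(z) = -5*(z + 3) = -5*(3 + z) = -15 - 5*z)
(15036 + 13734) + (S(4)*(-12))*d(5) = (15036 + 13734) + (4*(-12))*(-15 - 5*5) = 28770 - 48*(-15 - 25) = 28770 - 48*(-40) = 28770 + 1920 = 30690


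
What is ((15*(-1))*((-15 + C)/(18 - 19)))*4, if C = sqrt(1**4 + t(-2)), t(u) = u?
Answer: -900 + 60*I ≈ -900.0 + 60.0*I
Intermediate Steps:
C = I (C = sqrt(1**4 - 2) = sqrt(1 - 2) = sqrt(-1) = I ≈ 1.0*I)
((15*(-1))*((-15 + C)/(18 - 19)))*4 = ((15*(-1))*((-15 + I)/(18 - 19)))*4 = -15*(-15 + I)/(-1)*4 = -15*(-15 + I)*(-1)*4 = -15*(15 - I)*4 = (-225 + 15*I)*4 = -900 + 60*I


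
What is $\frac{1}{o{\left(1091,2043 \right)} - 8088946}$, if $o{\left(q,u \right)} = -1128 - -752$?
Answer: $- \frac{1}{8089322} \approx -1.2362 \cdot 10^{-7}$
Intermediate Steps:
$o{\left(q,u \right)} = -376$ ($o{\left(q,u \right)} = -1128 + 752 = -376$)
$\frac{1}{o{\left(1091,2043 \right)} - 8088946} = \frac{1}{-376 - 8088946} = \frac{1}{-8089322} = - \frac{1}{8089322}$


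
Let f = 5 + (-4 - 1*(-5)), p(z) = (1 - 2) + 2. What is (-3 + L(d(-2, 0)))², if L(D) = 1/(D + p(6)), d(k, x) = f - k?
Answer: 676/81 ≈ 8.3457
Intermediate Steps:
p(z) = 1 (p(z) = -1 + 2 = 1)
f = 6 (f = 5 + (-4 + 5) = 5 + 1 = 6)
d(k, x) = 6 - k
L(D) = 1/(1 + D) (L(D) = 1/(D + 1) = 1/(1 + D))
(-3 + L(d(-2, 0)))² = (-3 + 1/(1 + (6 - 1*(-2))))² = (-3 + 1/(1 + (6 + 2)))² = (-3 + 1/(1 + 8))² = (-3 + 1/9)² = (-3 + ⅑)² = (-26/9)² = 676/81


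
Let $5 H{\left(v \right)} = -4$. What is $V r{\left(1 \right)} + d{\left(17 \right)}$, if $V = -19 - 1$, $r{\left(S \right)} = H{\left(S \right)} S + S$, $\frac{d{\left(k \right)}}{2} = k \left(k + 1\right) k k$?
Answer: $176864$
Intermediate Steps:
$H{\left(v \right)} = - \frac{4}{5}$ ($H{\left(v \right)} = \frac{1}{5} \left(-4\right) = - \frac{4}{5}$)
$d{\left(k \right)} = 2 k^{3} \left(1 + k\right)$ ($d{\left(k \right)} = 2 k \left(k + 1\right) k k = 2 k \left(1 + k\right) k k = 2 k^{2} \left(1 + k\right) k = 2 k^{3} \left(1 + k\right)$)
$r{\left(S \right)} = \frac{S}{5}$ ($r{\left(S \right)} = - \frac{4 S}{5} + S = \frac{S}{5}$)
$V = -20$ ($V = -19 - 1 = -20$)
$V r{\left(1 \right)} + d{\left(17 \right)} = - 20 \cdot \frac{1}{5} \cdot 1 + 2 \cdot 17^{3} \left(1 + 17\right) = \left(-20\right) \frac{1}{5} + 2 \cdot 4913 \cdot 18 = -4 + 176868 = 176864$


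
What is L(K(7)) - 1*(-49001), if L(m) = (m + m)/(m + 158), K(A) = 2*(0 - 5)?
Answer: 1813032/37 ≈ 49001.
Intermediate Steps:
K(A) = -10 (K(A) = 2*(-5) = -10)
L(m) = 2*m/(158 + m) (L(m) = (2*m)/(158 + m) = 2*m/(158 + m))
L(K(7)) - 1*(-49001) = 2*(-10)/(158 - 10) - 1*(-49001) = 2*(-10)/148 + 49001 = 2*(-10)*(1/148) + 49001 = -5/37 + 49001 = 1813032/37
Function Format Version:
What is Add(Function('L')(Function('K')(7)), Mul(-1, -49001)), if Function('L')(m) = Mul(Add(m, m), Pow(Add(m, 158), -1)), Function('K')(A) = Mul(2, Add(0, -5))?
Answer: Rational(1813032, 37) ≈ 49001.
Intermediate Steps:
Function('K')(A) = -10 (Function('K')(A) = Mul(2, -5) = -10)
Function('L')(m) = Mul(2, m, Pow(Add(158, m), -1)) (Function('L')(m) = Mul(Mul(2, m), Pow(Add(158, m), -1)) = Mul(2, m, Pow(Add(158, m), -1)))
Add(Function('L')(Function('K')(7)), Mul(-1, -49001)) = Add(Mul(2, -10, Pow(Add(158, -10), -1)), Mul(-1, -49001)) = Add(Mul(2, -10, Pow(148, -1)), 49001) = Add(Mul(2, -10, Rational(1, 148)), 49001) = Add(Rational(-5, 37), 49001) = Rational(1813032, 37)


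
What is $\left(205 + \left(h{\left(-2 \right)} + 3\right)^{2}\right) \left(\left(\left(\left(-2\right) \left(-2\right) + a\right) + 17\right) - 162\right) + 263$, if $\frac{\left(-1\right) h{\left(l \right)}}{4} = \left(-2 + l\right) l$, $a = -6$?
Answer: $-153499$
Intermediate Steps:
$h{\left(l \right)} = - 4 l \left(-2 + l\right)$ ($h{\left(l \right)} = - 4 \left(-2 + l\right) l = - 4 l \left(-2 + l\right)$)
$\left(205 + \left(h{\left(-2 \right)} + 3\right)^{2}\right) \left(\left(\left(\left(-2\right) \left(-2\right) + a\right) + 17\right) - 162\right) + 263 = \left(205 + \left(4 \left(-2\right) \left(2 - -2\right) + 3\right)^{2}\right) \left(\left(\left(\left(-2\right) \left(-2\right) - 6\right) + 17\right) - 162\right) + 263 = \left(205 + \left(4 \left(-2\right) \left(2 + 2\right) + 3\right)^{2}\right) \left(\left(\left(4 - 6\right) + 17\right) - 162\right) + 263 = \left(205 + \left(4 \left(-2\right) 4 + 3\right)^{2}\right) \left(\left(-2 + 17\right) - 162\right) + 263 = \left(205 + \left(-32 + 3\right)^{2}\right) \left(15 - 162\right) + 263 = \left(205 + \left(-29\right)^{2}\right) \left(-147\right) + 263 = \left(205 + 841\right) \left(-147\right) + 263 = 1046 \left(-147\right) + 263 = -153762 + 263 = -153499$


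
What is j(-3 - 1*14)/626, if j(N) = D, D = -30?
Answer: -15/313 ≈ -0.047923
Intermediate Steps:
j(N) = -30
j(-3 - 1*14)/626 = -30/626 = -30*1/626 = -15/313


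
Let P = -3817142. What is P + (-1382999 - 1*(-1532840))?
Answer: -3667301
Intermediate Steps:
P + (-1382999 - 1*(-1532840)) = -3817142 + (-1382999 - 1*(-1532840)) = -3817142 + (-1382999 + 1532840) = -3817142 + 149841 = -3667301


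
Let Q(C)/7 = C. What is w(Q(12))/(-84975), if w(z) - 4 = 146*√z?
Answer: -4/84975 - 292*√21/84975 ≈ -0.015794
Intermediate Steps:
Q(C) = 7*C
w(z) = 4 + 146*√z
w(Q(12))/(-84975) = (4 + 146*√(7*12))/(-84975) = (4 + 146*√84)*(-1/84975) = (4 + 146*(2*√21))*(-1/84975) = (4 + 292*√21)*(-1/84975) = -4/84975 - 292*√21/84975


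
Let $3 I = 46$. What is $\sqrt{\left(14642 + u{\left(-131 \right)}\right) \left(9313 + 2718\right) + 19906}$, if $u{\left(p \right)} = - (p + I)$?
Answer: $\frac{\sqrt{1598124543}}{3} \approx 13326.0$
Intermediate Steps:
$I = \frac{46}{3}$ ($I = \frac{1}{3} \cdot 46 = \frac{46}{3} \approx 15.333$)
$u{\left(p \right)} = - \frac{46}{3} - p$ ($u{\left(p \right)} = - (p + \frac{46}{3}) = - (\frac{46}{3} + p) = - \frac{46}{3} - p$)
$\sqrt{\left(14642 + u{\left(-131 \right)}\right) \left(9313 + 2718\right) + 19906} = \sqrt{\left(14642 - - \frac{347}{3}\right) \left(9313 + 2718\right) + 19906} = \sqrt{\left(14642 + \left(- \frac{46}{3} + 131\right)\right) 12031 + 19906} = \sqrt{\left(14642 + \frac{347}{3}\right) 12031 + 19906} = \sqrt{\frac{44273}{3} \cdot 12031 + 19906} = \sqrt{\frac{532648463}{3} + 19906} = \sqrt{\frac{532708181}{3}} = \frac{\sqrt{1598124543}}{3}$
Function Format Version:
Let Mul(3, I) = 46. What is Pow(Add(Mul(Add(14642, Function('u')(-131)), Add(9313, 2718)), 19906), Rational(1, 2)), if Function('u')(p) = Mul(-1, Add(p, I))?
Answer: Mul(Rational(1, 3), Pow(1598124543, Rational(1, 2))) ≈ 13326.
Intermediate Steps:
I = Rational(46, 3) (I = Mul(Rational(1, 3), 46) = Rational(46, 3) ≈ 15.333)
Function('u')(p) = Add(Rational(-46, 3), Mul(-1, p)) (Function('u')(p) = Mul(-1, Add(p, Rational(46, 3))) = Mul(-1, Add(Rational(46, 3), p)) = Add(Rational(-46, 3), Mul(-1, p)))
Pow(Add(Mul(Add(14642, Function('u')(-131)), Add(9313, 2718)), 19906), Rational(1, 2)) = Pow(Add(Mul(Add(14642, Add(Rational(-46, 3), Mul(-1, -131))), Add(9313, 2718)), 19906), Rational(1, 2)) = Pow(Add(Mul(Add(14642, Add(Rational(-46, 3), 131)), 12031), 19906), Rational(1, 2)) = Pow(Add(Mul(Add(14642, Rational(347, 3)), 12031), 19906), Rational(1, 2)) = Pow(Add(Mul(Rational(44273, 3), 12031), 19906), Rational(1, 2)) = Pow(Add(Rational(532648463, 3), 19906), Rational(1, 2)) = Pow(Rational(532708181, 3), Rational(1, 2)) = Mul(Rational(1, 3), Pow(1598124543, Rational(1, 2)))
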